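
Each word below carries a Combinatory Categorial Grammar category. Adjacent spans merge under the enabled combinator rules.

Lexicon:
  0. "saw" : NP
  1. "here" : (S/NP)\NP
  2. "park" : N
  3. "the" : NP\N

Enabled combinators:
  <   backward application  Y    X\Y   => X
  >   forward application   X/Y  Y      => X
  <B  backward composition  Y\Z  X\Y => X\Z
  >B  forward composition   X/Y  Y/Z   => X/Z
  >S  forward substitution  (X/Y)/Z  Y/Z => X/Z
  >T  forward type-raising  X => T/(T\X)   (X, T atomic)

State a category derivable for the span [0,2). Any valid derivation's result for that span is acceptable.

S/NP

[0,4] S   >
  [0,2] S/NP   <
    [0,1] "saw" : NP
    [1,2] "here" : (S/NP)\NP
  [2,4] NP   >
    [2,3] NP/(NP\N)   >T
      [2,3] "park" : N
    [3,4] "the" : NP\N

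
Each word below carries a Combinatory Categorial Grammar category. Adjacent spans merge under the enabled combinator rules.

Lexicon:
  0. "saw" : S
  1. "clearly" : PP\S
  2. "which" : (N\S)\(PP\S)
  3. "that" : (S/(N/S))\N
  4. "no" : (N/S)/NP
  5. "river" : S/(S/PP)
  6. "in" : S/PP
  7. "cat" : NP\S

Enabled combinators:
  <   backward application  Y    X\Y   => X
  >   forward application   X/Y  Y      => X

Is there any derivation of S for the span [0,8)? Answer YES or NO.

YES

[0,8] S   >
  [0,4] S/(N/S)   <
    [0,3] N   <
      [0,1] "saw" : S
      [1,3] N\S   <
        [1,2] "clearly" : PP\S
        [2,3] "which" : (N\S)\(PP\S)
    [3,4] "that" : (S/(N/S))\N
  [4,8] N/S   >
    [4,5] "no" : (N/S)/NP
    [5,8] NP   <
      [5,7] S   >
        [5,6] "river" : S/(S/PP)
        [6,7] "in" : S/PP
      [7,8] "cat" : NP\S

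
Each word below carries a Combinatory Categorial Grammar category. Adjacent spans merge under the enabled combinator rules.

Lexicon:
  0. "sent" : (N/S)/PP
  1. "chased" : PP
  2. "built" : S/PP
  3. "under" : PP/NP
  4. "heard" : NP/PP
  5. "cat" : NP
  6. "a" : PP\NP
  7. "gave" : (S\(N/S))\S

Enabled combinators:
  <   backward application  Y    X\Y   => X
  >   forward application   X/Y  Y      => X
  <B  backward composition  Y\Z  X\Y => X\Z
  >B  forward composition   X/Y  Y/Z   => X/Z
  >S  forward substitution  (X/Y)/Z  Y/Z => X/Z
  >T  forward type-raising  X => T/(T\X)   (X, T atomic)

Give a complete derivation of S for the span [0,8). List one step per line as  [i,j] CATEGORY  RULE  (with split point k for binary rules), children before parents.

[0,8] S   <
  [0,2] N/S   >
    [0,1] "sent" : (N/S)/PP
    [1,2] "chased" : PP
  [2,8] S\(N/S)   <
    [2,7] S   >
      [2,3] "built" : S/PP
      [3,7] PP   >
        [3,4] "under" : PP/NP
        [4,7] NP   >
          [4,5] "heard" : NP/PP
          [5,7] PP   >
            [5,6] PP/(PP\NP)   >T
              [5,6] "cat" : NP
            [6,7] "a" : PP\NP
    [7,8] "gave" : (S\(N/S))\S

[0,1] (N/S)/PP  lex  "sent"
[1,2] PP  lex  "chased"
[0,2] N/S  >  k=1
[2,3] S/PP  lex  "built"
[3,4] PP/NP  lex  "under"
[4,5] NP/PP  lex  "heard"
[5,6] NP  lex  "cat"
[5,6] PP/(PP\NP)  >T
[6,7] PP\NP  lex  "a"
[5,7] PP  >  k=6
[4,7] NP  >  k=5
[3,7] PP  >  k=4
[2,7] S  >  k=3
[7,8] (S\(N/S))\S  lex  "gave"
[2,8] S\(N/S)  <  k=7
[0,8] S  <  k=2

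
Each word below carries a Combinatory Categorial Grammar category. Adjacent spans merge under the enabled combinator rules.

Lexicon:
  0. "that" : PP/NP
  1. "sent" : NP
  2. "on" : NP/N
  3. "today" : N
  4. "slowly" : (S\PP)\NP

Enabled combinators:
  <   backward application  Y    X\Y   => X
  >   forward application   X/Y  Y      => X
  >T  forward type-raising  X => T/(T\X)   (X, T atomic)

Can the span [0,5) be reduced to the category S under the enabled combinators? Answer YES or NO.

[0,5] S   <
  [0,2] PP   >
    [0,1] "that" : PP/NP
    [1,2] "sent" : NP
  [2,5] S\PP   <
    [2,4] NP   >
      [2,3] "on" : NP/N
      [3,4] "today" : N
    [4,5] "slowly" : (S\PP)\NP

YES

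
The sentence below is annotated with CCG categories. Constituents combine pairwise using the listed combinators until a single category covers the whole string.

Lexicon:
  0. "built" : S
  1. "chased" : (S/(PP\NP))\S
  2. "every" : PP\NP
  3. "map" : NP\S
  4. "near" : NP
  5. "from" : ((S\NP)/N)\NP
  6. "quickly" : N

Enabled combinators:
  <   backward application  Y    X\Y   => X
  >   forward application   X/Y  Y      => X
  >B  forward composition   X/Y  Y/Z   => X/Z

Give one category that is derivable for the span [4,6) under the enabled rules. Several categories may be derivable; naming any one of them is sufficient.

(S\NP)/N

[0,7] S   <
  [0,4] NP   <
    [0,3] S   >
      [0,2] S/(PP\NP)   <
        [0,1] "built" : S
        [1,2] "chased" : (S/(PP\NP))\S
      [2,3] "every" : PP\NP
    [3,4] "map" : NP\S
  [4,7] S\NP   >
    [4,6] (S\NP)/N   <
      [4,5] "near" : NP
      [5,6] "from" : ((S\NP)/N)\NP
    [6,7] "quickly" : N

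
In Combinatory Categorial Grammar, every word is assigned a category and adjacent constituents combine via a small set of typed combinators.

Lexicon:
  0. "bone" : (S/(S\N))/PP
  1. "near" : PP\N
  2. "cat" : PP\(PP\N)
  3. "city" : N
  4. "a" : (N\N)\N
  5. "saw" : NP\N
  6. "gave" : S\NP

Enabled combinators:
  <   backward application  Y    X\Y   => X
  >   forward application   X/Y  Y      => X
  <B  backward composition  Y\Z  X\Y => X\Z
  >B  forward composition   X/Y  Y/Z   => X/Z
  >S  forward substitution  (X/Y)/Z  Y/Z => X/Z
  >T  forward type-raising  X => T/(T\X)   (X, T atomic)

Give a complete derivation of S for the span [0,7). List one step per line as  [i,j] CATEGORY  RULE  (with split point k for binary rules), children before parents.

[0,1] (S/(S\N))/PP  lex  "bone"
[1,2] PP\N  lex  "near"
[2,3] PP\(PP\N)  lex  "cat"
[1,3] PP  <  k=2
[0,3] S/(S\N)  >  k=1
[3,4] N  lex  "city"
[4,5] (N\N)\N  lex  "a"
[3,5] N\N  <  k=4
[5,6] NP\N  lex  "saw"
[3,6] NP\N  <B  k=5
[6,7] S\NP  lex  "gave"
[3,7] S\N  <B  k=6
[0,7] S  >  k=3

[0,7] S   >
  [0,3] S/(S\N)   >
    [0,1] "bone" : (S/(S\N))/PP
    [1,3] PP   <
      [1,2] "near" : PP\N
      [2,3] "cat" : PP\(PP\N)
  [3,7] S\N   <B
    [3,6] NP\N   <B
      [3,5] N\N   <
        [3,4] "city" : N
        [4,5] "a" : (N\N)\N
      [5,6] "saw" : NP\N
    [6,7] "gave" : S\NP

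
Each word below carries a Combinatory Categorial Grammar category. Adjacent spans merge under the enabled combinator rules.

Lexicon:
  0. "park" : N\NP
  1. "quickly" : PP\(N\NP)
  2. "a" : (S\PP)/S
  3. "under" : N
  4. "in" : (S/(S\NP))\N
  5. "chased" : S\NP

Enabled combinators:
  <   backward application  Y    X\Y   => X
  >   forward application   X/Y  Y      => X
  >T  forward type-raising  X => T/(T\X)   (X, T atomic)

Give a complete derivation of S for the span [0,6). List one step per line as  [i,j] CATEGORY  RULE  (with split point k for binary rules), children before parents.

[0,1] N\NP  lex  "park"
[1,2] PP\(N\NP)  lex  "quickly"
[0,2] PP  <  k=1
[2,3] (S\PP)/S  lex  "a"
[3,4] N  lex  "under"
[4,5] (S/(S\NP))\N  lex  "in"
[3,5] S/(S\NP)  <  k=4
[5,6] S\NP  lex  "chased"
[3,6] S  >  k=5
[2,6] S\PP  >  k=3
[0,6] S  <  k=2

[0,6] S   <
  [0,2] PP   <
    [0,1] "park" : N\NP
    [1,2] "quickly" : PP\(N\NP)
  [2,6] S\PP   >
    [2,3] "a" : (S\PP)/S
    [3,6] S   >
      [3,5] S/(S\NP)   <
        [3,4] "under" : N
        [4,5] "in" : (S/(S\NP))\N
      [5,6] "chased" : S\NP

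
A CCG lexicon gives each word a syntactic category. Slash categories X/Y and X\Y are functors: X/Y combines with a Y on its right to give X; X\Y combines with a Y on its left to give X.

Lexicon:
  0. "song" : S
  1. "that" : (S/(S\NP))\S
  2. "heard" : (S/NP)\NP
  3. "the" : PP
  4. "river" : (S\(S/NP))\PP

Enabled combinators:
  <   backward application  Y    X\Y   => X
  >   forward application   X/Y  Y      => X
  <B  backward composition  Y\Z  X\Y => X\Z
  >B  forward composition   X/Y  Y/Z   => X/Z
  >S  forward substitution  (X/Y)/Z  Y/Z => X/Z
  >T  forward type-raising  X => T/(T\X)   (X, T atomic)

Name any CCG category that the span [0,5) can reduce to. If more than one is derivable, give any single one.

S

[0,5] S   >
  [0,2] S/(S\NP)   <
    [0,1] "song" : S
    [1,2] "that" : (S/(S\NP))\S
  [2,5] S\NP   <B
    [2,3] "heard" : (S/NP)\NP
    [3,5] S\(S/NP)   <
      [3,4] "the" : PP
      [4,5] "river" : (S\(S/NP))\PP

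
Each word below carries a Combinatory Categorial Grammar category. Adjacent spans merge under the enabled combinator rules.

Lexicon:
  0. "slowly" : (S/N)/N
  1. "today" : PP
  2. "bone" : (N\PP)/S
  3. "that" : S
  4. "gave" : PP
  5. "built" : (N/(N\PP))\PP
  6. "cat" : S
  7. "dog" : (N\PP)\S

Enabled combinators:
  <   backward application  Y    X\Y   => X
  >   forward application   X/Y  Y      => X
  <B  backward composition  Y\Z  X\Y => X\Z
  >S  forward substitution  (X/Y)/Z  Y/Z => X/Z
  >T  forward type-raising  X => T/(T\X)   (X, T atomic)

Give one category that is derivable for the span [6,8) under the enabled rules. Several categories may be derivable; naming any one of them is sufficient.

N\PP

[0,8] S   >
  [0,4] S/N   >
    [0,1] "slowly" : (S/N)/N
    [1,4] N   >
      [1,2] N/(N\PP)   >T
        [1,2] "today" : PP
      [2,4] N\PP   >
        [2,3] "bone" : (N\PP)/S
        [3,4] "that" : S
  [4,8] N   >
    [4,6] N/(N\PP)   <
      [4,5] "gave" : PP
      [5,6] "built" : (N/(N\PP))\PP
    [6,8] N\PP   <
      [6,7] "cat" : S
      [7,8] "dog" : (N\PP)\S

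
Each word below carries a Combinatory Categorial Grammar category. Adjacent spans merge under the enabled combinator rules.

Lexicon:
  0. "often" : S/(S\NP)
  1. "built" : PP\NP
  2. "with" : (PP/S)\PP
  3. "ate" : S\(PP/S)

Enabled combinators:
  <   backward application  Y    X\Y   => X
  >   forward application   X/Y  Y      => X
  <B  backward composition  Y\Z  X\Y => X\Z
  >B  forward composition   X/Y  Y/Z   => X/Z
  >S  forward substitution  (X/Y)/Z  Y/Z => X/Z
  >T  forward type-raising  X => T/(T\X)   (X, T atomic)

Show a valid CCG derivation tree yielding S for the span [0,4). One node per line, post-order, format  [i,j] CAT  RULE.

[0,1] S/(S\NP)  lex  "often"
[1,2] PP\NP  lex  "built"
[2,3] (PP/S)\PP  lex  "with"
[3,4] S\(PP/S)  lex  "ate"
[2,4] S\PP  <B  k=3
[1,4] S\NP  <B  k=2
[0,4] S  >  k=1

[0,4] S   >
  [0,1] "often" : S/(S\NP)
  [1,4] S\NP   <B
    [1,2] "built" : PP\NP
    [2,4] S\PP   <B
      [2,3] "with" : (PP/S)\PP
      [3,4] "ate" : S\(PP/S)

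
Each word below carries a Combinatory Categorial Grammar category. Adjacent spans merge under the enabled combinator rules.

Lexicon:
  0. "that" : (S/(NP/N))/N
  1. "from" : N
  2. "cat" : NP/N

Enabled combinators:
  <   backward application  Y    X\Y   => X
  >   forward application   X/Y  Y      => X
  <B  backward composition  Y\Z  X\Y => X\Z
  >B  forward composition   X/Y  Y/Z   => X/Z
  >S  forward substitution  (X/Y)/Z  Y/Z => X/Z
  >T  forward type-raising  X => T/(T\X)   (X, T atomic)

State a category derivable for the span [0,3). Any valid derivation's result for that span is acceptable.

S

[0,3] S   >
  [0,2] S/(NP/N)   >
    [0,1] "that" : (S/(NP/N))/N
    [1,2] "from" : N
  [2,3] "cat" : NP/N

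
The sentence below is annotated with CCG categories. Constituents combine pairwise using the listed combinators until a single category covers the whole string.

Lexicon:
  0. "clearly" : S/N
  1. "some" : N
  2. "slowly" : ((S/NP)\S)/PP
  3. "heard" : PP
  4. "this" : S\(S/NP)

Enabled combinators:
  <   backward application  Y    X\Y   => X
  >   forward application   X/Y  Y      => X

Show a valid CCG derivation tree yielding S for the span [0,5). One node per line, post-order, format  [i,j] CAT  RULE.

[0,1] S/N  lex  "clearly"
[1,2] N  lex  "some"
[0,2] S  >  k=1
[2,3] ((S/NP)\S)/PP  lex  "slowly"
[3,4] PP  lex  "heard"
[2,4] (S/NP)\S  >  k=3
[0,4] S/NP  <  k=2
[4,5] S\(S/NP)  lex  "this"
[0,5] S  <  k=4

[0,5] S   <
  [0,4] S/NP   <
    [0,2] S   >
      [0,1] "clearly" : S/N
      [1,2] "some" : N
    [2,4] (S/NP)\S   >
      [2,3] "slowly" : ((S/NP)\S)/PP
      [3,4] "heard" : PP
  [4,5] "this" : S\(S/NP)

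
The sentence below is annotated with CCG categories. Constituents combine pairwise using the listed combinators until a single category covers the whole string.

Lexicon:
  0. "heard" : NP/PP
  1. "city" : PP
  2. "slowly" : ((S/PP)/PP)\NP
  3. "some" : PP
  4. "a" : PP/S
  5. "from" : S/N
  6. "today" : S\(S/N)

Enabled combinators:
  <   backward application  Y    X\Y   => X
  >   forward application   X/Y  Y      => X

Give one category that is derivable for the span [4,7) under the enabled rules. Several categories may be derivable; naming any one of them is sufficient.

PP

[0,7] S   >
  [0,4] S/PP   >
    [0,3] (S/PP)/PP   <
      [0,2] NP   >
        [0,1] "heard" : NP/PP
        [1,2] "city" : PP
      [2,3] "slowly" : ((S/PP)/PP)\NP
    [3,4] "some" : PP
  [4,7] PP   >
    [4,5] "a" : PP/S
    [5,7] S   <
      [5,6] "from" : S/N
      [6,7] "today" : S\(S/N)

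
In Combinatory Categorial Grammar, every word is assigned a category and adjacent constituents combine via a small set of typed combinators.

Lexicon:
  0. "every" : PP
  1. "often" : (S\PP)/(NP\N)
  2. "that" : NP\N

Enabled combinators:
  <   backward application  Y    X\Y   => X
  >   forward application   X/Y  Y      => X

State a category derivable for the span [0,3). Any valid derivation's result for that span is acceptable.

S

[0,3] S   <
  [0,1] "every" : PP
  [1,3] S\PP   >
    [1,2] "often" : (S\PP)/(NP\N)
    [2,3] "that" : NP\N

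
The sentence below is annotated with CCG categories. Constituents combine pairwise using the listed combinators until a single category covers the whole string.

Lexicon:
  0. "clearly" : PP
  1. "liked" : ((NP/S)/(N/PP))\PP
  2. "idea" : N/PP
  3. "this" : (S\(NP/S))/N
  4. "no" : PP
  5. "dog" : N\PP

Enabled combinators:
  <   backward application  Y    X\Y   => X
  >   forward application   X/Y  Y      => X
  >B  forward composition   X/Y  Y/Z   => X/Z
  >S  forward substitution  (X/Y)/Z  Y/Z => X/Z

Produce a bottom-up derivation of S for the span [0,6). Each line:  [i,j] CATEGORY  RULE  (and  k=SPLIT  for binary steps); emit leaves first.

[0,1] PP  lex  "clearly"
[1,2] ((NP/S)/(N/PP))\PP  lex  "liked"
[0,2] (NP/S)/(N/PP)  <  k=1
[2,3] N/PP  lex  "idea"
[0,3] NP/S  >  k=2
[3,4] (S\(NP/S))/N  lex  "this"
[4,5] PP  lex  "no"
[5,6] N\PP  lex  "dog"
[4,6] N  <  k=5
[3,6] S\(NP/S)  >  k=4
[0,6] S  <  k=3

[0,6] S   <
  [0,3] NP/S   >
    [0,2] (NP/S)/(N/PP)   <
      [0,1] "clearly" : PP
      [1,2] "liked" : ((NP/S)/(N/PP))\PP
    [2,3] "idea" : N/PP
  [3,6] S\(NP/S)   >
    [3,4] "this" : (S\(NP/S))/N
    [4,6] N   <
      [4,5] "no" : PP
      [5,6] "dog" : N\PP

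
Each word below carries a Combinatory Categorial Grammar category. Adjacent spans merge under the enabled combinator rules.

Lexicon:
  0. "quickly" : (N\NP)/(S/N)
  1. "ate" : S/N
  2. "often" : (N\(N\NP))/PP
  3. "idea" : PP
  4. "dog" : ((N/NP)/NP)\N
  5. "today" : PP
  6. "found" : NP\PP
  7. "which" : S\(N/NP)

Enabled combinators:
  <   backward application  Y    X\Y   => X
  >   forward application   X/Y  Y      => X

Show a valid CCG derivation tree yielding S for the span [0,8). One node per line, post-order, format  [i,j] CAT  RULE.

[0,1] (N\NP)/(S/N)  lex  "quickly"
[1,2] S/N  lex  "ate"
[0,2] N\NP  >  k=1
[2,3] (N\(N\NP))/PP  lex  "often"
[3,4] PP  lex  "idea"
[2,4] N\(N\NP)  >  k=3
[0,4] N  <  k=2
[4,5] ((N/NP)/NP)\N  lex  "dog"
[0,5] (N/NP)/NP  <  k=4
[5,6] PP  lex  "today"
[6,7] NP\PP  lex  "found"
[5,7] NP  <  k=6
[0,7] N/NP  >  k=5
[7,8] S\(N/NP)  lex  "which"
[0,8] S  <  k=7

[0,8] S   <
  [0,7] N/NP   >
    [0,5] (N/NP)/NP   <
      [0,4] N   <
        [0,2] N\NP   >
          [0,1] "quickly" : (N\NP)/(S/N)
          [1,2] "ate" : S/N
        [2,4] N\(N\NP)   >
          [2,3] "often" : (N\(N\NP))/PP
          [3,4] "idea" : PP
      [4,5] "dog" : ((N/NP)/NP)\N
    [5,7] NP   <
      [5,6] "today" : PP
      [6,7] "found" : NP\PP
  [7,8] "which" : S\(N/NP)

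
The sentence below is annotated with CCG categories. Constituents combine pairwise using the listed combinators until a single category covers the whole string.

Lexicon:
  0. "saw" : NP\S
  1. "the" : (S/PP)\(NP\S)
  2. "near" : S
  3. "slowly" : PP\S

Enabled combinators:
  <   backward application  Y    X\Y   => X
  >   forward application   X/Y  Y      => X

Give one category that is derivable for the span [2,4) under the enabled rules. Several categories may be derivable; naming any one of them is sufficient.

PP

[0,4] S   >
  [0,2] S/PP   <
    [0,1] "saw" : NP\S
    [1,2] "the" : (S/PP)\(NP\S)
  [2,4] PP   <
    [2,3] "near" : S
    [3,4] "slowly" : PP\S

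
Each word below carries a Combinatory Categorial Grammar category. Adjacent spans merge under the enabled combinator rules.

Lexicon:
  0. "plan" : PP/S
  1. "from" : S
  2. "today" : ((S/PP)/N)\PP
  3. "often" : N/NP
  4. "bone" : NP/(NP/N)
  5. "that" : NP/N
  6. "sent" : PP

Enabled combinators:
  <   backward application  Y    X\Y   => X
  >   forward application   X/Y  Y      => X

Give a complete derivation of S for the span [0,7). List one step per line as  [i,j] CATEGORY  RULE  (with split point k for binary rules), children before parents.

[0,7] S   >
  [0,6] S/PP   >
    [0,3] (S/PP)/N   <
      [0,2] PP   >
        [0,1] "plan" : PP/S
        [1,2] "from" : S
      [2,3] "today" : ((S/PP)/N)\PP
    [3,6] N   >
      [3,4] "often" : N/NP
      [4,6] NP   >
        [4,5] "bone" : NP/(NP/N)
        [5,6] "that" : NP/N
  [6,7] "sent" : PP

[0,1] PP/S  lex  "plan"
[1,2] S  lex  "from"
[0,2] PP  >  k=1
[2,3] ((S/PP)/N)\PP  lex  "today"
[0,3] (S/PP)/N  <  k=2
[3,4] N/NP  lex  "often"
[4,5] NP/(NP/N)  lex  "bone"
[5,6] NP/N  lex  "that"
[4,6] NP  >  k=5
[3,6] N  >  k=4
[0,6] S/PP  >  k=3
[6,7] PP  lex  "sent"
[0,7] S  >  k=6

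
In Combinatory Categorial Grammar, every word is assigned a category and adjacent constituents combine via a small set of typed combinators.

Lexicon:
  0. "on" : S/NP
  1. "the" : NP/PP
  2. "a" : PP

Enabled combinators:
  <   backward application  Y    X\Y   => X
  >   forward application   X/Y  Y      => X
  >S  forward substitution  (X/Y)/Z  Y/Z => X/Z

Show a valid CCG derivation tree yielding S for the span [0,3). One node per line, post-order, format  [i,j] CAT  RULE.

[0,1] S/NP  lex  "on"
[1,2] NP/PP  lex  "the"
[2,3] PP  lex  "a"
[1,3] NP  >  k=2
[0,3] S  >  k=1

[0,3] S   >
  [0,1] "on" : S/NP
  [1,3] NP   >
    [1,2] "the" : NP/PP
    [2,3] "a" : PP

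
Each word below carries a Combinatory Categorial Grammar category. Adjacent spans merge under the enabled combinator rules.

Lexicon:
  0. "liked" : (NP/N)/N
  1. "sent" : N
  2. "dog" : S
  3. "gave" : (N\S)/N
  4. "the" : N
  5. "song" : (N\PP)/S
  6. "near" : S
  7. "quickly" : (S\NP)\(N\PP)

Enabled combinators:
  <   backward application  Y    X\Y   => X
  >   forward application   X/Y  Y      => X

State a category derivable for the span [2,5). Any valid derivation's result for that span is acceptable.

N

[0,8] S   <
  [0,5] NP   >
    [0,2] NP/N   >
      [0,1] "liked" : (NP/N)/N
      [1,2] "sent" : N
    [2,5] N   <
      [2,3] "dog" : S
      [3,5] N\S   >
        [3,4] "gave" : (N\S)/N
        [4,5] "the" : N
  [5,8] S\NP   <
    [5,7] N\PP   >
      [5,6] "song" : (N\PP)/S
      [6,7] "near" : S
    [7,8] "quickly" : (S\NP)\(N\PP)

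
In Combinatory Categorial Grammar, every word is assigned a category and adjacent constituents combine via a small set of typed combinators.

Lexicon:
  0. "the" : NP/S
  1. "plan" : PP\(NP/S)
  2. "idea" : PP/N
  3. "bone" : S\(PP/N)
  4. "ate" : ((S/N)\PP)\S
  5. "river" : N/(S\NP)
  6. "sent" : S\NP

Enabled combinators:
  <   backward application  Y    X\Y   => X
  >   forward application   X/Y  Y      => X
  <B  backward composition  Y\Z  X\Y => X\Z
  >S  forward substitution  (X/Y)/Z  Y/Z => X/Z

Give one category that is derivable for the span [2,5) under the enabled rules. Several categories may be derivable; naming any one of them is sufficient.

[0,7] S   >
  [0,5] S/N   <
    [0,2] PP   <
      [0,1] "the" : NP/S
      [1,2] "plan" : PP\(NP/S)
    [2,5] (S/N)\PP   <
      [2,4] S   <
        [2,3] "idea" : PP/N
        [3,4] "bone" : S\(PP/N)
      [4,5] "ate" : ((S/N)\PP)\S
  [5,7] N   >
    [5,6] "river" : N/(S\NP)
    [6,7] "sent" : S\NP

(S/N)\PP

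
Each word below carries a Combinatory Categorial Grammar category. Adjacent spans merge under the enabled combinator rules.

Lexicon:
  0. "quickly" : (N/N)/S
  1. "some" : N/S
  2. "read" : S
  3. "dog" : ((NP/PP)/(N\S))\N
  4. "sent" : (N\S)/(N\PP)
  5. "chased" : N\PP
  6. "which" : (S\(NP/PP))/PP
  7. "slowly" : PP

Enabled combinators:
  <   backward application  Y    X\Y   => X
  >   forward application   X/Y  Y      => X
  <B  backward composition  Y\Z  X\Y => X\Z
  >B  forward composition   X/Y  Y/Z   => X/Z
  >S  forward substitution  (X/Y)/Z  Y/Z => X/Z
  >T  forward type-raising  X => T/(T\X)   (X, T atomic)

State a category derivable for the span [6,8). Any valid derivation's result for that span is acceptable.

S\(NP/PP)

[0,8] S   <
  [0,6] NP/PP   >
    [0,4] (NP/PP)/(N\S)   <
      [0,3] N   >
        [0,2] N/S   >S
          [0,1] "quickly" : (N/N)/S
          [1,2] "some" : N/S
        [2,3] "read" : S
      [3,4] "dog" : ((NP/PP)/(N\S))\N
    [4,6] N\S   >
      [4,5] "sent" : (N\S)/(N\PP)
      [5,6] "chased" : N\PP
  [6,8] S\(NP/PP)   >
    [6,7] "which" : (S\(NP/PP))/PP
    [7,8] "slowly" : PP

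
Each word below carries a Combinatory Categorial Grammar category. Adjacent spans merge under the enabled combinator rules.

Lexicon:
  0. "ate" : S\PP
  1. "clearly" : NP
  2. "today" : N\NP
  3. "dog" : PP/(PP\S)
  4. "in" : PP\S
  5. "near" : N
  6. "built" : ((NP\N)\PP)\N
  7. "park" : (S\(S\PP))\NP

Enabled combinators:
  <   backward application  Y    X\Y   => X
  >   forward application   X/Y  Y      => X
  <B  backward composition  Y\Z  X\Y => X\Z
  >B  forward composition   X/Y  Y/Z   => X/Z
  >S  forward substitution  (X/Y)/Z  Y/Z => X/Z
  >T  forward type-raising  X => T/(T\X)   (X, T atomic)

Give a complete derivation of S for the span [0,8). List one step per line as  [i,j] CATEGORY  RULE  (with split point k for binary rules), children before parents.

[0,8] S   <
  [0,1] "ate" : S\PP
  [1,8] S\(S\PP)   <
    [1,7] NP   <
      [1,3] N   >
        [1,2] N/(N\NP)   >T
          [1,2] "clearly" : NP
        [2,3] "today" : N\NP
      [3,7] NP\N   <
        [3,5] PP   >
          [3,4] "dog" : PP/(PP\S)
          [4,5] "in" : PP\S
        [5,7] (NP\N)\PP   <
          [5,6] "near" : N
          [6,7] "built" : ((NP\N)\PP)\N
    [7,8] "park" : (S\(S\PP))\NP

[0,1] S\PP  lex  "ate"
[1,2] NP  lex  "clearly"
[1,2] N/(N\NP)  >T
[2,3] N\NP  lex  "today"
[1,3] N  >  k=2
[3,4] PP/(PP\S)  lex  "dog"
[4,5] PP\S  lex  "in"
[3,5] PP  >  k=4
[5,6] N  lex  "near"
[6,7] ((NP\N)\PP)\N  lex  "built"
[5,7] (NP\N)\PP  <  k=6
[3,7] NP\N  <  k=5
[1,7] NP  <  k=3
[7,8] (S\(S\PP))\NP  lex  "park"
[1,8] S\(S\PP)  <  k=7
[0,8] S  <  k=1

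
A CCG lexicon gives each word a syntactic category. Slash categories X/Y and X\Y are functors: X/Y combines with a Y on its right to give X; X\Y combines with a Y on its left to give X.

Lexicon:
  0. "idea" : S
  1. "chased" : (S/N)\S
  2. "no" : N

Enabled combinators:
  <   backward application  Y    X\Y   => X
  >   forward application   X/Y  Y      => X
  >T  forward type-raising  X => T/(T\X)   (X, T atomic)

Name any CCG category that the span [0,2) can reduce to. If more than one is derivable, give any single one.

[0,3] S   >
  [0,2] S/N   <
    [0,1] "idea" : S
    [1,2] "chased" : (S/N)\S
  [2,3] "no" : N

S/N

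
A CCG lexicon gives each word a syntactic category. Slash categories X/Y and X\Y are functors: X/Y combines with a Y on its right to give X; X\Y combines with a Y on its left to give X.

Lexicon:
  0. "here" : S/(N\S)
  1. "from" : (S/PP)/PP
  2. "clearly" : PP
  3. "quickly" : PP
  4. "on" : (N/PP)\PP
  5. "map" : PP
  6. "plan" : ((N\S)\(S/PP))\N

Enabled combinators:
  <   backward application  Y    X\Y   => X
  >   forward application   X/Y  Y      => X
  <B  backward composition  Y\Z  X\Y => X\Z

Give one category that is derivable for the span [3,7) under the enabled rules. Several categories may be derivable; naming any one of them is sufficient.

(N\S)\(S/PP)

[0,7] S   >
  [0,1] "here" : S/(N\S)
  [1,7] N\S   <
    [1,3] S/PP   >
      [1,2] "from" : (S/PP)/PP
      [2,3] "clearly" : PP
    [3,7] (N\S)\(S/PP)   <
      [3,6] N   >
        [3,5] N/PP   <
          [3,4] "quickly" : PP
          [4,5] "on" : (N/PP)\PP
        [5,6] "map" : PP
      [6,7] "plan" : ((N\S)\(S/PP))\N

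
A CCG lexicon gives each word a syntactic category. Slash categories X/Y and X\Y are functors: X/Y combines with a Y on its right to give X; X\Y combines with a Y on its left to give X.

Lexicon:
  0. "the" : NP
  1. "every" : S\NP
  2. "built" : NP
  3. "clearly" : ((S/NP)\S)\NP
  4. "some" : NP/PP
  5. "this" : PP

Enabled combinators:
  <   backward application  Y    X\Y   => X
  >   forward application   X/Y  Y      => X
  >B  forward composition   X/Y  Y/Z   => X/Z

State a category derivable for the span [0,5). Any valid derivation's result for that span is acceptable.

[0,6] S   >
  [0,5] S/PP   >B
    [0,4] S/NP   <
      [0,2] S   <
        [0,1] "the" : NP
        [1,2] "every" : S\NP
      [2,4] (S/NP)\S   <
        [2,3] "built" : NP
        [3,4] "clearly" : ((S/NP)\S)\NP
    [4,5] "some" : NP/PP
  [5,6] "this" : PP

S/PP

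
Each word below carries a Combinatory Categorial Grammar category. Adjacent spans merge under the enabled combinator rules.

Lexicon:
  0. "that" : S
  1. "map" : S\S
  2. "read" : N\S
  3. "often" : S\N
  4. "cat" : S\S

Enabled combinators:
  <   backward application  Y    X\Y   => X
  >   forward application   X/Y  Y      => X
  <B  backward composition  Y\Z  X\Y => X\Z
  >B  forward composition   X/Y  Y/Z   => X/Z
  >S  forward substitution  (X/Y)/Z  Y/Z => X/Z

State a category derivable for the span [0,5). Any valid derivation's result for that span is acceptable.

[0,5] S   <
  [0,3] N   <
    [0,1] "that" : S
    [1,3] N\S   <B
      [1,2] "map" : S\S
      [2,3] "read" : N\S
  [3,5] S\N   <B
    [3,4] "often" : S\N
    [4,5] "cat" : S\S

S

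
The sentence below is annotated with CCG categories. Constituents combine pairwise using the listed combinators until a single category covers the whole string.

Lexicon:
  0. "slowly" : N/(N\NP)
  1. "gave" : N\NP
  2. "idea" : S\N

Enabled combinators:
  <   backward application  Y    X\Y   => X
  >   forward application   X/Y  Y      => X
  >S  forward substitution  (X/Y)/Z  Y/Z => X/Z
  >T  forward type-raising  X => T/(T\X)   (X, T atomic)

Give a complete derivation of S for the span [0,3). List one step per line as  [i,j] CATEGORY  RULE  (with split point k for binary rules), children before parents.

[0,3] S   <
  [0,2] N   >
    [0,1] "slowly" : N/(N\NP)
    [1,2] "gave" : N\NP
  [2,3] "idea" : S\N

[0,1] N/(N\NP)  lex  "slowly"
[1,2] N\NP  lex  "gave"
[0,2] N  >  k=1
[2,3] S\N  lex  "idea"
[0,3] S  <  k=2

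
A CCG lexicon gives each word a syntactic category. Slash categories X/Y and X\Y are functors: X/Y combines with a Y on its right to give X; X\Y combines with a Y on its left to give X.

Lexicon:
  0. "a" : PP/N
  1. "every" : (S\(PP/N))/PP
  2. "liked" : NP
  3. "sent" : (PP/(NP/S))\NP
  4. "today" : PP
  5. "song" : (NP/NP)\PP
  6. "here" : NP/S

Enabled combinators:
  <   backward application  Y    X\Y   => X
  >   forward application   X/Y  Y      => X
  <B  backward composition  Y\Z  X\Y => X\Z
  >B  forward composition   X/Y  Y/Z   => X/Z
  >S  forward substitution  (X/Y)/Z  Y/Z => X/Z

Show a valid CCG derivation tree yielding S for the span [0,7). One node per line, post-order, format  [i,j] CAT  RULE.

[0,1] PP/N  lex  "a"
[1,2] (S\(PP/N))/PP  lex  "every"
[2,3] NP  lex  "liked"
[3,4] (PP/(NP/S))\NP  lex  "sent"
[2,4] PP/(NP/S)  <  k=3
[4,5] PP  lex  "today"
[5,6] (NP/NP)\PP  lex  "song"
[4,6] NP/NP  <  k=5
[6,7] NP/S  lex  "here"
[4,7] NP/S  >B  k=6
[2,7] PP  >  k=4
[1,7] S\(PP/N)  >  k=2
[0,7] S  <  k=1

[0,7] S   <
  [0,1] "a" : PP/N
  [1,7] S\(PP/N)   >
    [1,2] "every" : (S\(PP/N))/PP
    [2,7] PP   >
      [2,4] PP/(NP/S)   <
        [2,3] "liked" : NP
        [3,4] "sent" : (PP/(NP/S))\NP
      [4,7] NP/S   >B
        [4,6] NP/NP   <
          [4,5] "today" : PP
          [5,6] "song" : (NP/NP)\PP
        [6,7] "here" : NP/S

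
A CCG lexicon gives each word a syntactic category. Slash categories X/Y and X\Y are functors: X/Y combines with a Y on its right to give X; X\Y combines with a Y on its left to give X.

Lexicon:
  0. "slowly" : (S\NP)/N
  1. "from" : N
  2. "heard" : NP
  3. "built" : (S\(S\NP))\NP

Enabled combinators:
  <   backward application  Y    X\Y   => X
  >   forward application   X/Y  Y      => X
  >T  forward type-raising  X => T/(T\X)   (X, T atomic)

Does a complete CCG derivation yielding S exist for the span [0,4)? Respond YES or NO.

YES

[0,4] S   <
  [0,2] S\NP   >
    [0,1] "slowly" : (S\NP)/N
    [1,2] "from" : N
  [2,4] S\(S\NP)   <
    [2,3] "heard" : NP
    [3,4] "built" : (S\(S\NP))\NP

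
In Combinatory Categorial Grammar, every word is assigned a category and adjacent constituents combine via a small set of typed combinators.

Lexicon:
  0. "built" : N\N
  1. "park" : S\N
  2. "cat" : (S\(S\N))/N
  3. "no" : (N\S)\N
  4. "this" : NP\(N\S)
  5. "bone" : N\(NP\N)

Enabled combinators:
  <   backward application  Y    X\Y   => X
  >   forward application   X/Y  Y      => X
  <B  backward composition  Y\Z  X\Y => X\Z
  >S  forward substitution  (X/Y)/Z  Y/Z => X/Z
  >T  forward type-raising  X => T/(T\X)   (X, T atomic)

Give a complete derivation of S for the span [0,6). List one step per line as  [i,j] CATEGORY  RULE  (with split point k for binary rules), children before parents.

[0,6] S   <
  [0,2] S\N   <B
    [0,1] "built" : N\N
    [1,2] "park" : S\N
  [2,6] S\(S\N)   >
    [2,3] "cat" : (S\(S\N))/N
    [3,6] N   <
      [3,5] NP\N   <B
        [3,4] "no" : (N\S)\N
        [4,5] "this" : NP\(N\S)
      [5,6] "bone" : N\(NP\N)

[0,1] N\N  lex  "built"
[1,2] S\N  lex  "park"
[0,2] S\N  <B  k=1
[2,3] (S\(S\N))/N  lex  "cat"
[3,4] (N\S)\N  lex  "no"
[4,5] NP\(N\S)  lex  "this"
[3,5] NP\N  <B  k=4
[5,6] N\(NP\N)  lex  "bone"
[3,6] N  <  k=5
[2,6] S\(S\N)  >  k=3
[0,6] S  <  k=2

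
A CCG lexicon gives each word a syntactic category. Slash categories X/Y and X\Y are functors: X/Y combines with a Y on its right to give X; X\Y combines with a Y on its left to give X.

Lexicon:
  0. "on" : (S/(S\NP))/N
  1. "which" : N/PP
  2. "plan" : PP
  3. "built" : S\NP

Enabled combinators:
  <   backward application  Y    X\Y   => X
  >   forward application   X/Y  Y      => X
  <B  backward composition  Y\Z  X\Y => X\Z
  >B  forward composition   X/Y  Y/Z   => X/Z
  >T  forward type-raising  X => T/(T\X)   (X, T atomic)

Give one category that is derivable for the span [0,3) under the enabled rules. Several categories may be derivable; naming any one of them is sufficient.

[0,4] S   >
  [0,3] S/(S\NP)   >
    [0,1] "on" : (S/(S\NP))/N
    [1,3] N   >
      [1,2] "which" : N/PP
      [2,3] "plan" : PP
  [3,4] "built" : S\NP

S/(S\NP)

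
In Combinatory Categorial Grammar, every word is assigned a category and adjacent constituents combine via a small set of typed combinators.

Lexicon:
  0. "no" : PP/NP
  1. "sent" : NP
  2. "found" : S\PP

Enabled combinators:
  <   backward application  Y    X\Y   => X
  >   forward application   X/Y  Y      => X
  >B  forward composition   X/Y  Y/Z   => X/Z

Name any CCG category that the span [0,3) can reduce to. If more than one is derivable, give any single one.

S

[0,3] S   <
  [0,2] PP   >
    [0,1] "no" : PP/NP
    [1,2] "sent" : NP
  [2,3] "found" : S\PP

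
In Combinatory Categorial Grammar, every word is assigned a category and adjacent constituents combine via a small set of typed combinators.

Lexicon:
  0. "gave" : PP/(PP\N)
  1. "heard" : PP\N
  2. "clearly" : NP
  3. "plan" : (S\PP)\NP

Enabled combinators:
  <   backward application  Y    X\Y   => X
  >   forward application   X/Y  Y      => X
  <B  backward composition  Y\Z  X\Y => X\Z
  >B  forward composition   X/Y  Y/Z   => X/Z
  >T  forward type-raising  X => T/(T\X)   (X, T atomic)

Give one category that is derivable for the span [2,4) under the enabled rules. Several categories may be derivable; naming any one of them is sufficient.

S\PP

[0,4] S   <
  [0,2] PP   >
    [0,1] "gave" : PP/(PP\N)
    [1,2] "heard" : PP\N
  [2,4] S\PP   <
    [2,3] "clearly" : NP
    [3,4] "plan" : (S\PP)\NP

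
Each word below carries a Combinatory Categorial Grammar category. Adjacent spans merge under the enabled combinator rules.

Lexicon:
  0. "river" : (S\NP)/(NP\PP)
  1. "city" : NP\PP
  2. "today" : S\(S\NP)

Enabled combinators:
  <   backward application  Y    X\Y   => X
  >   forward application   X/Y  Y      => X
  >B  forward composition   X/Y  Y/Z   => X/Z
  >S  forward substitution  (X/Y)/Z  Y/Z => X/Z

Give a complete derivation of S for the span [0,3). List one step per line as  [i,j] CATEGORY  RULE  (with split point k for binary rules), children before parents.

[0,1] (S\NP)/(NP\PP)  lex  "river"
[1,2] NP\PP  lex  "city"
[0,2] S\NP  >  k=1
[2,3] S\(S\NP)  lex  "today"
[0,3] S  <  k=2

[0,3] S   <
  [0,2] S\NP   >
    [0,1] "river" : (S\NP)/(NP\PP)
    [1,2] "city" : NP\PP
  [2,3] "today" : S\(S\NP)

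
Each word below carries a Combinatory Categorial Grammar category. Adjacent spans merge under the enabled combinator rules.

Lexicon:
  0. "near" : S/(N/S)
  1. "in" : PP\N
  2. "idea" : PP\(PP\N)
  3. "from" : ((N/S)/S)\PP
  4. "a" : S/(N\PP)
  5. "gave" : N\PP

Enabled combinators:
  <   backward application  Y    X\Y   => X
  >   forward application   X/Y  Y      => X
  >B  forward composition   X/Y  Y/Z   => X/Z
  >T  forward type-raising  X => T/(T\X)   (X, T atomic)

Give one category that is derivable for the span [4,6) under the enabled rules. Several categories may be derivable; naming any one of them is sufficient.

S

[0,6] S   >
  [0,1] "near" : S/(N/S)
  [1,6] N/S   >
    [1,4] (N/S)/S   <
      [1,3] PP   <
        [1,2] "in" : PP\N
        [2,3] "idea" : PP\(PP\N)
      [3,4] "from" : ((N/S)/S)\PP
    [4,6] S   >
      [4,5] "a" : S/(N\PP)
      [5,6] "gave" : N\PP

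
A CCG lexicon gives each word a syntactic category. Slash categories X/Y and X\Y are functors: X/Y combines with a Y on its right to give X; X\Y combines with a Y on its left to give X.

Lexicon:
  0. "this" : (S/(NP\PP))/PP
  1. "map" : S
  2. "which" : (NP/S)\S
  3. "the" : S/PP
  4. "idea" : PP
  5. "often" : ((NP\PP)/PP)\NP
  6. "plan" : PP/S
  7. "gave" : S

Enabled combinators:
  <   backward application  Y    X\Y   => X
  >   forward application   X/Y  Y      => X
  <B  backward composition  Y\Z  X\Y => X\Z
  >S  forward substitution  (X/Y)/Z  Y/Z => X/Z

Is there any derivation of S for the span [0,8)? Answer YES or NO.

[0,8] S   >
  [0,6] S/PP   >S
    [0,1] "this" : (S/(NP\PP))/PP
    [1,6] (NP\PP)/PP   <
      [1,5] NP   >
        [1,3] NP/S   <
          [1,2] "map" : S
          [2,3] "which" : (NP/S)\S
        [3,5] S   >
          [3,4] "the" : S/PP
          [4,5] "idea" : PP
      [5,6] "often" : ((NP\PP)/PP)\NP
  [6,8] PP   >
    [6,7] "plan" : PP/S
    [7,8] "gave" : S

YES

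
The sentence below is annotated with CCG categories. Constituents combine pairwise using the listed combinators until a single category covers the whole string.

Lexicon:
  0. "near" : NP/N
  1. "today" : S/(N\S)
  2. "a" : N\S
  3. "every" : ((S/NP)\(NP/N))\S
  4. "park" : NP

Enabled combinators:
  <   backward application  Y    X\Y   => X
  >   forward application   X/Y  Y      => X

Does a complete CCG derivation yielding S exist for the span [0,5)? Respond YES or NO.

YES

[0,5] S   >
  [0,4] S/NP   <
    [0,1] "near" : NP/N
    [1,4] (S/NP)\(NP/N)   <
      [1,3] S   >
        [1,2] "today" : S/(N\S)
        [2,3] "a" : N\S
      [3,4] "every" : ((S/NP)\(NP/N))\S
  [4,5] "park" : NP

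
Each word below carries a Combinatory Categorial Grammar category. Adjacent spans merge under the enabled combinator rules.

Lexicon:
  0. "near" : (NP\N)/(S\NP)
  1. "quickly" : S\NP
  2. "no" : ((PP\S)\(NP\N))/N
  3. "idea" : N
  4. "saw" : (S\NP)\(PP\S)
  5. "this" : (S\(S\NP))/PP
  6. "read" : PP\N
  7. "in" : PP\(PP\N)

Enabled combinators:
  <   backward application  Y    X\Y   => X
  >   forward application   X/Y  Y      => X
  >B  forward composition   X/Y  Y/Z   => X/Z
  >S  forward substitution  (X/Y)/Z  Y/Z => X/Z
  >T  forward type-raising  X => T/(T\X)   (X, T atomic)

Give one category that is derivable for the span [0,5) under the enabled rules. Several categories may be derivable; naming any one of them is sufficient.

[0,8] S   <
  [0,5] S\NP   <
    [0,4] PP\S   <
      [0,2] NP\N   >
        [0,1] "near" : (NP\N)/(S\NP)
        [1,2] "quickly" : S\NP
      [2,4] (PP\S)\(NP\N)   >
        [2,3] "no" : ((PP\S)\(NP\N))/N
        [3,4] "idea" : N
    [4,5] "saw" : (S\NP)\(PP\S)
  [5,8] S\(S\NP)   >
    [5,6] "this" : (S\(S\NP))/PP
    [6,8] PP   <
      [6,7] "read" : PP\N
      [7,8] "in" : PP\(PP\N)

S\NP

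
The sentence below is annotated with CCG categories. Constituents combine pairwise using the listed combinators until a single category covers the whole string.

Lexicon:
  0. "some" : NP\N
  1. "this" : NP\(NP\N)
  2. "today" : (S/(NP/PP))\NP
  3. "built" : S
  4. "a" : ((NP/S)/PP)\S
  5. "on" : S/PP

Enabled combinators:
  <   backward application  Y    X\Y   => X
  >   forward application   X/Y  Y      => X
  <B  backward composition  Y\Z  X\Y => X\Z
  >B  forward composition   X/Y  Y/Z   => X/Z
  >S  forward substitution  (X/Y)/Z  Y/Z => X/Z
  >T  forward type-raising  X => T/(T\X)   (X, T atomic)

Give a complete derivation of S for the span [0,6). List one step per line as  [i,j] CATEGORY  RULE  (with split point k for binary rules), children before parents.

[0,1] NP\N  lex  "some"
[1,2] NP\(NP\N)  lex  "this"
[0,2] NP  <  k=1
[2,3] (S/(NP/PP))\NP  lex  "today"
[0,3] S/(NP/PP)  <  k=2
[3,4] S  lex  "built"
[4,5] ((NP/S)/PP)\S  lex  "a"
[3,5] (NP/S)/PP  <  k=4
[5,6] S/PP  lex  "on"
[3,6] NP/PP  >S  k=5
[0,6] S  >  k=3

[0,6] S   >
  [0,3] S/(NP/PP)   <
    [0,2] NP   <
      [0,1] "some" : NP\N
      [1,2] "this" : NP\(NP\N)
    [2,3] "today" : (S/(NP/PP))\NP
  [3,6] NP/PP   >S
    [3,5] (NP/S)/PP   <
      [3,4] "built" : S
      [4,5] "a" : ((NP/S)/PP)\S
    [5,6] "on" : S/PP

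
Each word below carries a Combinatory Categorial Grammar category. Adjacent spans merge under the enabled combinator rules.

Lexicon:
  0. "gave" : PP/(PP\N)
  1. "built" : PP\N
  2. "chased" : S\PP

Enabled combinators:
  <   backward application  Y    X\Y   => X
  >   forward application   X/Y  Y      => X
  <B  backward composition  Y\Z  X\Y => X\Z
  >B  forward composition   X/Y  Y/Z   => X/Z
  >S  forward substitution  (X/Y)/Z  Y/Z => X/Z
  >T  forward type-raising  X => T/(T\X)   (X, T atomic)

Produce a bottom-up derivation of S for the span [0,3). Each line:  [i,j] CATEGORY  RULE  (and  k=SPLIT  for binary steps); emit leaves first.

[0,1] PP/(PP\N)  lex  "gave"
[1,2] PP\N  lex  "built"
[0,2] PP  >  k=1
[2,3] S\PP  lex  "chased"
[0,3] S  <  k=2

[0,3] S   <
  [0,2] PP   >
    [0,1] "gave" : PP/(PP\N)
    [1,2] "built" : PP\N
  [2,3] "chased" : S\PP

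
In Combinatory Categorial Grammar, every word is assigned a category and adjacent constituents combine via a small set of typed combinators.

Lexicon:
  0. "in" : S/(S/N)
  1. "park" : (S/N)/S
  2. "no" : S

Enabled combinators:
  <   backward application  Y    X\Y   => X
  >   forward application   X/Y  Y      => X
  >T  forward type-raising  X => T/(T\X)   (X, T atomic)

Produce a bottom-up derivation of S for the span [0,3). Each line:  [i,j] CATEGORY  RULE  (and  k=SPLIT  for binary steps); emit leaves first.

[0,1] S/(S/N)  lex  "in"
[1,2] (S/N)/S  lex  "park"
[2,3] S  lex  "no"
[1,3] S/N  >  k=2
[0,3] S  >  k=1

[0,3] S   >
  [0,1] "in" : S/(S/N)
  [1,3] S/N   >
    [1,2] "park" : (S/N)/S
    [2,3] "no" : S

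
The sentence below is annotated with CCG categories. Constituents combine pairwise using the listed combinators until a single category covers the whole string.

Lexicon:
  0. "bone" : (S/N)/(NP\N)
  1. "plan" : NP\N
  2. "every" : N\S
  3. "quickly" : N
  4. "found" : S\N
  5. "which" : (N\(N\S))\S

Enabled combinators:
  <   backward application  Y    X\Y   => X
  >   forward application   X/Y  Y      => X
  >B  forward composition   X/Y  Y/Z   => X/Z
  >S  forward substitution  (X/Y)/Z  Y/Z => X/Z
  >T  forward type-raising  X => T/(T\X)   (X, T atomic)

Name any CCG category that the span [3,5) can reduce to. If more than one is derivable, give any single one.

S

[0,6] S   >
  [0,2] S/N   >
    [0,1] "bone" : (S/N)/(NP\N)
    [1,2] "plan" : NP\N
  [2,6] N   <
    [2,3] "every" : N\S
    [3,6] N\(N\S)   <
      [3,5] S   <
        [3,4] "quickly" : N
        [4,5] "found" : S\N
      [5,6] "which" : (N\(N\S))\S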